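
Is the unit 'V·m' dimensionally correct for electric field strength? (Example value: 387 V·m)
No

electric field strength has SI base units: kg * m / (A * s^3)
V·m does NOT reduce to kg * m / (A * s^3); a valid unit for electric field strength would be e.g. V/m.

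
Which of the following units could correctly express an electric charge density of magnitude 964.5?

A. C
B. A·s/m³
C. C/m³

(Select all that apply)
B, C

electric charge density has SI base units: A * s / m^3

Checking each option against A * s / m^3:
  A. C: ✗ does not match
  B. A·s/m³: ✓ matches
  C. C/m³: ✓ matches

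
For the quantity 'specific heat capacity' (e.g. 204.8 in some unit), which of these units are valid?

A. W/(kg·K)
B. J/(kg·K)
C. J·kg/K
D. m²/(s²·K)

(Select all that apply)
B, D

specific heat capacity has SI base units: m^2 / (s^2 * K)

Checking each option against m^2 / (s^2 * K):
  A. W/(kg·K): ✗ does not match
  B. J/(kg·K): ✓ matches
  C. J·kg/K: ✗ does not match
  D. m²/(s²·K): ✓ matches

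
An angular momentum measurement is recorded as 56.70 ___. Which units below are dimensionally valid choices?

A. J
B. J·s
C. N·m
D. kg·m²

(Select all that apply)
B

angular momentum has SI base units: kg * m^2 / s

Checking each option against kg * m^2 / s:
  A. J: ✗ does not match
  B. J·s: ✓ matches
  C. N·m: ✗ does not match
  D. kg·m²: ✗ does not match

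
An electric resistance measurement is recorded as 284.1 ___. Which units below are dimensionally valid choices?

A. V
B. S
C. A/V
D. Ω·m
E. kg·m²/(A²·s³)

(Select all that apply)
E

electric resistance has SI base units: kg * m^2 / (A^2 * s^3)

Checking each option against kg * m^2 / (A^2 * s^3):
  A. V: ✗ does not match
  B. S: ✗ does not match
  C. A/V: ✗ does not match
  D. Ω·m: ✗ does not match
  E. kg·m²/(A²·s³): ✓ matches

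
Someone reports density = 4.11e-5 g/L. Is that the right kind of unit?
Yes

density has SI base units: kg / m^3
g/L reduces to the same SI base units, so it is a valid unit for density.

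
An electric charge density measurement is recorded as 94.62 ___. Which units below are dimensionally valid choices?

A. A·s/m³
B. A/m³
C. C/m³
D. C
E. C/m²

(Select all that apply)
A, C

electric charge density has SI base units: A * s / m^3

Checking each option against A * s / m^3:
  A. A·s/m³: ✓ matches
  B. A/m³: ✗ does not match
  C. C/m³: ✓ matches
  D. C: ✗ does not match
  E. C/m²: ✗ does not match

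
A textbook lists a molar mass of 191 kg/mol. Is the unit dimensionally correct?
Yes

molar mass has SI base units: kg / mol
kg/mol reduces to the same SI base units, so it is a valid unit for molar mass.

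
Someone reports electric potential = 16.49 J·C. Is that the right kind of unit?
No

electric potential has SI base units: kg * m^2 / (A * s^3)
J·C does NOT reduce to kg * m^2 / (A * s^3); a valid unit for electric potential would be e.g. V.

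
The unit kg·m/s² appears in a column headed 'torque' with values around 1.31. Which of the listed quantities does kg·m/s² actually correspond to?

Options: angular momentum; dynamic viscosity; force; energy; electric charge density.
force

torque should have units dimensionally equivalent to kg * m^2 / s^2 (e.g. N·m).
The given unit 'kg·m/s²' reduces to kg * m / s^2. Of the listed options, that is the dimensionality of force.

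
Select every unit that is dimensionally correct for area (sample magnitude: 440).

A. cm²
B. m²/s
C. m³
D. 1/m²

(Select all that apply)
A

area has SI base units: m^2

Checking each option against m^2:
  A. cm²: ✓ matches
  B. m²/s: ✗ does not match
  C. m³: ✗ does not match
  D. 1/m²: ✗ does not match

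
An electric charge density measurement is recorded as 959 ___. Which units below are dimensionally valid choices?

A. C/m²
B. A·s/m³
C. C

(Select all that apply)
B

electric charge density has SI base units: A * s / m^3

Checking each option against A * s / m^3:
  A. C/m²: ✗ does not match
  B. A·s/m³: ✓ matches
  C. C: ✗ does not match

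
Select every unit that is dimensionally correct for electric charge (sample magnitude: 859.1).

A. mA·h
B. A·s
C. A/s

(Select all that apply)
A, B

electric charge has SI base units: A * s

Checking each option against A * s:
  A. mA·h: ✓ matches
  B. A·s: ✓ matches
  C. A/s: ✗ does not match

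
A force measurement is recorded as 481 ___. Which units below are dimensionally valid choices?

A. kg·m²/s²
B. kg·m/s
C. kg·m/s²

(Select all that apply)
C

force has SI base units: kg * m / s^2

Checking each option against kg * m / s^2:
  A. kg·m²/s²: ✗ does not match
  B. kg·m/s: ✗ does not match
  C. kg·m/s²: ✓ matches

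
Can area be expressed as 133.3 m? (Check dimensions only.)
No

area has SI base units: m^2
m does NOT reduce to m^2; a valid unit for area would be e.g. m².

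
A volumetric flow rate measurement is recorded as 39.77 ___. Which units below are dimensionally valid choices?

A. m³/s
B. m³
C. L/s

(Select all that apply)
A, C

volumetric flow rate has SI base units: m^3 / s

Checking each option against m^3 / s:
  A. m³/s: ✓ matches
  B. m³: ✗ does not match
  C. L/s: ✓ matches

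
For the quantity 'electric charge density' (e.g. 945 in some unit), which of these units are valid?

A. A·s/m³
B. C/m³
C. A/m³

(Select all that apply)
A, B

electric charge density has SI base units: A * s / m^3

Checking each option against A * s / m^3:
  A. A·s/m³: ✓ matches
  B. C/m³: ✓ matches
  C. A/m³: ✗ does not match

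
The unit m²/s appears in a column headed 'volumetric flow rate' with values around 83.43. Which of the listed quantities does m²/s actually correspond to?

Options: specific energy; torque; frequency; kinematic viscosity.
kinematic viscosity

volumetric flow rate should have units dimensionally equivalent to m^3 / s (e.g. m³/s).
The given unit 'm²/s' reduces to m^2 / s. Of the listed options, that is the dimensionality of kinematic viscosity.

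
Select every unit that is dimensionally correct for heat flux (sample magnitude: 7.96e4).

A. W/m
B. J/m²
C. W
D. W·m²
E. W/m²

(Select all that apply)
E

heat flux has SI base units: kg / s^3

Checking each option against kg / s^3:
  A. W/m: ✗ does not match
  B. J/m²: ✗ does not match
  C. W: ✗ does not match
  D. W·m²: ✗ does not match
  E. W/m²: ✓ matches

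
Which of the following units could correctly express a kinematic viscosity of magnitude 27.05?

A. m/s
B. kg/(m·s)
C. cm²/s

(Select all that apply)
C

kinematic viscosity has SI base units: m^2 / s

Checking each option against m^2 / s:
  A. m/s: ✗ does not match
  B. kg/(m·s): ✗ does not match
  C. cm²/s: ✓ matches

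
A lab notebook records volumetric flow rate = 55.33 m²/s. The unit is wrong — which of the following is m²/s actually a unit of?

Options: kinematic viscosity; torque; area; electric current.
kinematic viscosity

volumetric flow rate should have units dimensionally equivalent to m^3 / s (e.g. m³/s).
The given unit 'm²/s' reduces to m^2 / s. Of the listed options, that is the dimensionality of kinematic viscosity.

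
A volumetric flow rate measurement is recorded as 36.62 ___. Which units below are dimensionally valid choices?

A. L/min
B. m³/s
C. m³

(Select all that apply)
A, B

volumetric flow rate has SI base units: m^3 / s

Checking each option against m^3 / s:
  A. L/min: ✓ matches
  B. m³/s: ✓ matches
  C. m³: ✗ does not match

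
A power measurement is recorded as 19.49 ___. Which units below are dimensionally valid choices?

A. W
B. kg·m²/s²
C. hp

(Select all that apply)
A, C

power has SI base units: kg * m^2 / s^3

Checking each option against kg * m^2 / s^3:
  A. W: ✓ matches
  B. kg·m²/s²: ✗ does not match
  C. hp: ✓ matches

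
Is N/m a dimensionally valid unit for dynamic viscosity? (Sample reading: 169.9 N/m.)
No

dynamic viscosity has SI base units: kg / (m * s)
N/m does NOT reduce to kg / (m * s); a valid unit for dynamic viscosity would be e.g. Pa·s.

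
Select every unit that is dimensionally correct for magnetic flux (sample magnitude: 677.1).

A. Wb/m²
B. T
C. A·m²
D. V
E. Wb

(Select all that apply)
E

magnetic flux has SI base units: kg * m^2 / (A * s^2)

Checking each option against kg * m^2 / (A * s^2):
  A. Wb/m²: ✗ does not match
  B. T: ✗ does not match
  C. A·m²: ✗ does not match
  D. V: ✗ does not match
  E. Wb: ✓ matches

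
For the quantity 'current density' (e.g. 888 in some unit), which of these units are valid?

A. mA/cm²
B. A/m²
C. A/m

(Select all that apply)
A, B

current density has SI base units: A / m^2

Checking each option against A / m^2:
  A. mA/cm²: ✓ matches
  B. A/m²: ✓ matches
  C. A/m: ✗ does not match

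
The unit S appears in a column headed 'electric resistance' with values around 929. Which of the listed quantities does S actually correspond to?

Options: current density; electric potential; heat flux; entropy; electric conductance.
electric conductance

electric resistance should have units dimensionally equivalent to kg * m^2 / (A^2 * s^3) (e.g. Ω).
The given unit 'S' reduces to A^2 * s^3 / (kg * m^2). Of the listed options, that is the dimensionality of electric conductance.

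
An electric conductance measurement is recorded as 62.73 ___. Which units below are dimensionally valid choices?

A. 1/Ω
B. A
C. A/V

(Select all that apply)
A, C

electric conductance has SI base units: A^2 * s^3 / (kg * m^2)

Checking each option against A^2 * s^3 / (kg * m^2):
  A. 1/Ω: ✓ matches
  B. A: ✗ does not match
  C. A/V: ✓ matches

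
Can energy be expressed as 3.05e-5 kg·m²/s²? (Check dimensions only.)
Yes

energy has SI base units: kg * m^2 / s^2
kg·m²/s² reduces to the same SI base units, so it is a valid unit for energy.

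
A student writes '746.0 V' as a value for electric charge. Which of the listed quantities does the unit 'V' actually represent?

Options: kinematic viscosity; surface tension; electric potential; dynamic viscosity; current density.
electric potential

electric charge should have units dimensionally equivalent to A * s (e.g. C).
The given unit 'V' reduces to kg * m^2 / (A * s^3). Of the listed options, that is the dimensionality of electric potential.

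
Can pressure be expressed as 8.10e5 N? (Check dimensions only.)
No

pressure has SI base units: kg / (m * s^2)
N does NOT reduce to kg / (m * s^2); a valid unit for pressure would be e.g. Pa.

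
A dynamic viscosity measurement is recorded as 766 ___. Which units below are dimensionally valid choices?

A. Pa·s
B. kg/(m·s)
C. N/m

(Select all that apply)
A, B

dynamic viscosity has SI base units: kg / (m * s)

Checking each option against kg / (m * s):
  A. Pa·s: ✓ matches
  B. kg/(m·s): ✓ matches
  C. N/m: ✗ does not match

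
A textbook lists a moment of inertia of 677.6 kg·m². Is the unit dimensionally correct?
Yes

moment of inertia has SI base units: kg * m^2
kg·m² reduces to the same SI base units, so it is a valid unit for moment of inertia.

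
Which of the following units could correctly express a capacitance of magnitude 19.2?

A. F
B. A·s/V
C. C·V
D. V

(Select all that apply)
A, B

capacitance has SI base units: A^2 * s^4 / (kg * m^2)

Checking each option against A^2 * s^4 / (kg * m^2):
  A. F: ✓ matches
  B. A·s/V: ✓ matches
  C. C·V: ✗ does not match
  D. V: ✗ does not match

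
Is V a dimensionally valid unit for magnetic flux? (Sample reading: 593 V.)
No

magnetic flux has SI base units: kg * m^2 / (A * s^2)
V does NOT reduce to kg * m^2 / (A * s^2); a valid unit for magnetic flux would be e.g. Wb.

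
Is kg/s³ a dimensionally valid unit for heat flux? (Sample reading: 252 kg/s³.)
Yes

heat flux has SI base units: kg / s^3
kg/s³ reduces to the same SI base units, so it is a valid unit for heat flux.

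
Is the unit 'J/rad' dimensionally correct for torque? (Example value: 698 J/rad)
Yes

torque has SI base units: kg * m^2 / s^2
J/rad reduces to the same SI base units, so it is a valid unit for torque.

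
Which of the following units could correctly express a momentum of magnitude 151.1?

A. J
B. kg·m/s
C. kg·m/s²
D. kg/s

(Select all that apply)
B

momentum has SI base units: kg * m / s

Checking each option against kg * m / s:
  A. J: ✗ does not match
  B. kg·m/s: ✓ matches
  C. kg·m/s²: ✗ does not match
  D. kg/s: ✗ does not match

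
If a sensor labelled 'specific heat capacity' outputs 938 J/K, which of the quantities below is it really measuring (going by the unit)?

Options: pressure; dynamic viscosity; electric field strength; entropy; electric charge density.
entropy

specific heat capacity should have units dimensionally equivalent to m^2 / (s^2 * K) (e.g. J/(kg·K)).
The given unit 'J/K' reduces to kg * m^2 / (s^2 * K). Of the listed options, that is the dimensionality of entropy.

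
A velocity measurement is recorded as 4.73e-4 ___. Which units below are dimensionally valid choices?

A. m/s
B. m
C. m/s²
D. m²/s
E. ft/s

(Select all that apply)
A, E

velocity has SI base units: m / s

Checking each option against m / s:
  A. m/s: ✓ matches
  B. m: ✗ does not match
  C. m/s²: ✗ does not match
  D. m²/s: ✗ does not match
  E. ft/s: ✓ matches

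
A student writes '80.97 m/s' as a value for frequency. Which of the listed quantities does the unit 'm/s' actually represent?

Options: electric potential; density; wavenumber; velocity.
velocity

frequency should have units dimensionally equivalent to 1 / s (e.g. Hz).
The given unit 'm/s' reduces to m / s. Of the listed options, that is the dimensionality of velocity.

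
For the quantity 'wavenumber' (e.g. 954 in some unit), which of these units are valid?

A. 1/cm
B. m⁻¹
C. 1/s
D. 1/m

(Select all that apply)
A, B, D

wavenumber has SI base units: 1 / m

Checking each option against 1 / m:
  A. 1/cm: ✓ matches
  B. m⁻¹: ✓ matches
  C. 1/s: ✗ does not match
  D. 1/m: ✓ matches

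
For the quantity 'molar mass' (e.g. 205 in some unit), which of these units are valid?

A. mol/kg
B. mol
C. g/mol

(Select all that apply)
C

molar mass has SI base units: kg / mol

Checking each option against kg / mol:
  A. mol/kg: ✗ does not match
  B. mol: ✗ does not match
  C. g/mol: ✓ matches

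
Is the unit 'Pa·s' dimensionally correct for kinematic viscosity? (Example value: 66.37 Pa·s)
No

kinematic viscosity has SI base units: m^2 / s
Pa·s does NOT reduce to m^2 / s; a valid unit for kinematic viscosity would be e.g. m²/s.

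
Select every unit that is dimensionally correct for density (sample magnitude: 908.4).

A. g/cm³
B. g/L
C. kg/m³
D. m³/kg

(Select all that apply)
A, B, C

density has SI base units: kg / m^3

Checking each option against kg / m^3:
  A. g/cm³: ✓ matches
  B. g/L: ✓ matches
  C. kg/m³: ✓ matches
  D. m³/kg: ✗ does not match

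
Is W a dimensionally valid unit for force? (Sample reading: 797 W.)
No

force has SI base units: kg * m / s^2
W does NOT reduce to kg * m / s^2; a valid unit for force would be e.g. N.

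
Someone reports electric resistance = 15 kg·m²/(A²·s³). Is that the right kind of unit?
Yes

electric resistance has SI base units: kg * m^2 / (A^2 * s^3)
kg·m²/(A²·s³) reduces to the same SI base units, so it is a valid unit for electric resistance.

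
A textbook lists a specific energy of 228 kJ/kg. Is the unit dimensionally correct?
Yes

specific energy has SI base units: m^2 / s^2
kJ/kg reduces to the same SI base units, so it is a valid unit for specific energy.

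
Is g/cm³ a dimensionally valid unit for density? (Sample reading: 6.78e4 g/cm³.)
Yes

density has SI base units: kg / m^3
g/cm³ reduces to the same SI base units, so it is a valid unit for density.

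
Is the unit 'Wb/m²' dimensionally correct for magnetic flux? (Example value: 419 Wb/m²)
No

magnetic flux has SI base units: kg * m^2 / (A * s^2)
Wb/m² does NOT reduce to kg * m^2 / (A * s^2); a valid unit for magnetic flux would be e.g. Wb.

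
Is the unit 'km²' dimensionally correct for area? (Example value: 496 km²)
Yes

area has SI base units: m^2
km² reduces to the same SI base units, so it is a valid unit for area.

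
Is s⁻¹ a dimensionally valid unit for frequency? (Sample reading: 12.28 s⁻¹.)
Yes

frequency has SI base units: 1 / s
s⁻¹ reduces to the same SI base units, so it is a valid unit for frequency.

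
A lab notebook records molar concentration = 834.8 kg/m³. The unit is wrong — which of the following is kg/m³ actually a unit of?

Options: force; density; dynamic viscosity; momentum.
density

molar concentration should have units dimensionally equivalent to mol / m^3 (e.g. mol/m³).
The given unit 'kg/m³' reduces to kg / m^3. Of the listed options, that is the dimensionality of density.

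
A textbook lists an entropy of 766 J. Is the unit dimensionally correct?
No

entropy has SI base units: kg * m^2 / (s^2 * K)
J does NOT reduce to kg * m^2 / (s^2 * K); a valid unit for entropy would be e.g. J/K.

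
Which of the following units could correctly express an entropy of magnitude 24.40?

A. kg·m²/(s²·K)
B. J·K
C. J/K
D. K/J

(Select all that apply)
A, C

entropy has SI base units: kg * m^2 / (s^2 * K)

Checking each option against kg * m^2 / (s^2 * K):
  A. kg·m²/(s²·K): ✓ matches
  B. J·K: ✗ does not match
  C. J/K: ✓ matches
  D. K/J: ✗ does not match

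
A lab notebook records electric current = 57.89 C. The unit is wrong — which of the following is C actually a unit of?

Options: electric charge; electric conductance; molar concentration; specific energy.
electric charge

electric current should have units dimensionally equivalent to A (e.g. A).
The given unit 'C' reduces to A * s. Of the listed options, that is the dimensionality of electric charge.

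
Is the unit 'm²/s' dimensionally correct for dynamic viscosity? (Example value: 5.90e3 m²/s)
No

dynamic viscosity has SI base units: kg / (m * s)
m²/s does NOT reduce to kg / (m * s); a valid unit for dynamic viscosity would be e.g. Pa·s.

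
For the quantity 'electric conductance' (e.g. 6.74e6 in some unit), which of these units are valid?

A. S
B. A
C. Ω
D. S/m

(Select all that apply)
A

electric conductance has SI base units: A^2 * s^3 / (kg * m^2)

Checking each option against A^2 * s^3 / (kg * m^2):
  A. S: ✓ matches
  B. A: ✗ does not match
  C. Ω: ✗ does not match
  D. S/m: ✗ does not match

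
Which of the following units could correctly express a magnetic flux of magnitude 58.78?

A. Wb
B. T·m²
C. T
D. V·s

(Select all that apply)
A, B, D

magnetic flux has SI base units: kg * m^2 / (A * s^2)

Checking each option against kg * m^2 / (A * s^2):
  A. Wb: ✓ matches
  B. T·m²: ✓ matches
  C. T: ✗ does not match
  D. V·s: ✓ matches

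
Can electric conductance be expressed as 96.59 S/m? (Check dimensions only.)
No

electric conductance has SI base units: A^2 * s^3 / (kg * m^2)
S/m does NOT reduce to A^2 * s^3 / (kg * m^2); a valid unit for electric conductance would be e.g. S.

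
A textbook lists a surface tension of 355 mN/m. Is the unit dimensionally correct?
Yes

surface tension has SI base units: kg / s^2
mN/m reduces to the same SI base units, so it is a valid unit for surface tension.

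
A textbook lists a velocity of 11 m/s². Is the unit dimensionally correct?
No

velocity has SI base units: m / s
m/s² does NOT reduce to m / s; a valid unit for velocity would be e.g. m/s.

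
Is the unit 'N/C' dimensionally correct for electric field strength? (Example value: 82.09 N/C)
Yes

electric field strength has SI base units: kg * m / (A * s^3)
N/C reduces to the same SI base units, so it is a valid unit for electric field strength.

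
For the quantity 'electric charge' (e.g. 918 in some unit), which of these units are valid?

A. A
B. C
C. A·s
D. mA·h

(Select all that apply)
B, C, D

electric charge has SI base units: A * s

Checking each option against A * s:
  A. A: ✗ does not match
  B. C: ✓ matches
  C. A·s: ✓ matches
  D. mA·h: ✓ matches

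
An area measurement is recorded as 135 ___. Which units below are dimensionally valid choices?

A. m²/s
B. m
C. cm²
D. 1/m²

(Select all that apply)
C

area has SI base units: m^2

Checking each option against m^2:
  A. m²/s: ✗ does not match
  B. m: ✗ does not match
  C. cm²: ✓ matches
  D. 1/m²: ✗ does not match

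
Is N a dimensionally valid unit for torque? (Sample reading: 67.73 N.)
No

torque has SI base units: kg * m^2 / s^2
N does NOT reduce to kg * m^2 / s^2; a valid unit for torque would be e.g. N·m.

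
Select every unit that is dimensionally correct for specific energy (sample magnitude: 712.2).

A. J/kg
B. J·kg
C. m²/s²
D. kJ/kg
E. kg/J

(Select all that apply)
A, C, D

specific energy has SI base units: m^2 / s^2

Checking each option against m^2 / s^2:
  A. J/kg: ✓ matches
  B. J·kg: ✗ does not match
  C. m²/s²: ✓ matches
  D. kJ/kg: ✓ matches
  E. kg/J: ✗ does not match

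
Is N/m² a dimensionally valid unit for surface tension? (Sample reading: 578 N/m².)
No

surface tension has SI base units: kg / s^2
N/m² does NOT reduce to kg / s^2; a valid unit for surface tension would be e.g. N/m.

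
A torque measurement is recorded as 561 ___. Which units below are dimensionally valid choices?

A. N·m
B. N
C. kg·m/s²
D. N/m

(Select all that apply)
A

torque has SI base units: kg * m^2 / s^2

Checking each option against kg * m^2 / s^2:
  A. N·m: ✓ matches
  B. N: ✗ does not match
  C. kg·m/s²: ✗ does not match
  D. N/m: ✗ does not match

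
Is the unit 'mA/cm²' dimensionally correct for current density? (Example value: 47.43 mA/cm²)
Yes

current density has SI base units: A / m^2
mA/cm² reduces to the same SI base units, so it is a valid unit for current density.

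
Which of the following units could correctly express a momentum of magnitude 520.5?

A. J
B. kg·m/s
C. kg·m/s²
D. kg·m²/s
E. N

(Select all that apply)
B

momentum has SI base units: kg * m / s

Checking each option against kg * m / s:
  A. J: ✗ does not match
  B. kg·m/s: ✓ matches
  C. kg·m/s²: ✗ does not match
  D. kg·m²/s: ✗ does not match
  E. N: ✗ does not match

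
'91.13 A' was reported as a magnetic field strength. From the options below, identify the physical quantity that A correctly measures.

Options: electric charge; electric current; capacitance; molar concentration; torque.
electric current

magnetic field strength should have units dimensionally equivalent to A / m (e.g. A/m).
The given unit 'A' reduces to A. Of the listed options, that is the dimensionality of electric current.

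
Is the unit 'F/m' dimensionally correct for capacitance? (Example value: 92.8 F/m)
No

capacitance has SI base units: A^2 * s^4 / (kg * m^2)
F/m does NOT reduce to A^2 * s^4 / (kg * m^2); a valid unit for capacitance would be e.g. F.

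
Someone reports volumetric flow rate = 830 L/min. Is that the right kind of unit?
Yes

volumetric flow rate has SI base units: m^3 / s
L/min reduces to the same SI base units, so it is a valid unit for volumetric flow rate.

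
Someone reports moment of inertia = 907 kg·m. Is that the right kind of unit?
No

moment of inertia has SI base units: kg * m^2
kg·m does NOT reduce to kg * m^2; a valid unit for moment of inertia would be e.g. kg·m².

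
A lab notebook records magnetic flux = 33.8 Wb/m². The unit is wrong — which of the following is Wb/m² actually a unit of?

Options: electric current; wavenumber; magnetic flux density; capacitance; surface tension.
magnetic flux density

magnetic flux should have units dimensionally equivalent to kg * m^2 / (A * s^2) (e.g. Wb).
The given unit 'Wb/m²' reduces to kg / (A * s^2). Of the listed options, that is the dimensionality of magnetic flux density.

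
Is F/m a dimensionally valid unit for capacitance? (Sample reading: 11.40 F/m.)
No

capacitance has SI base units: A^2 * s^4 / (kg * m^2)
F/m does NOT reduce to A^2 * s^4 / (kg * m^2); a valid unit for capacitance would be e.g. F.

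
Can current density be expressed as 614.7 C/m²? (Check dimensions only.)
No

current density has SI base units: A / m^2
C/m² does NOT reduce to A / m^2; a valid unit for current density would be e.g. A/m².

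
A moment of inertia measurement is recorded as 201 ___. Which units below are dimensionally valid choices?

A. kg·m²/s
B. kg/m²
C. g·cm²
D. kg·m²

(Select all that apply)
C, D

moment of inertia has SI base units: kg * m^2

Checking each option against kg * m^2:
  A. kg·m²/s: ✗ does not match
  B. kg/m²: ✗ does not match
  C. g·cm²: ✓ matches
  D. kg·m²: ✓ matches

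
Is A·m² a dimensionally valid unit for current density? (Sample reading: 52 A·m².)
No

current density has SI base units: A / m^2
A·m² does NOT reduce to A / m^2; a valid unit for current density would be e.g. A/m².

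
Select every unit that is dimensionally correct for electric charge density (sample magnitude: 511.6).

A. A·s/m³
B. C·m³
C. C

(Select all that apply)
A

electric charge density has SI base units: A * s / m^3

Checking each option against A * s / m^3:
  A. A·s/m³: ✓ matches
  B. C·m³: ✗ does not match
  C. C: ✗ does not match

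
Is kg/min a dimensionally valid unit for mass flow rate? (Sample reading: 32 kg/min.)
Yes

mass flow rate has SI base units: kg / s
kg/min reduces to the same SI base units, so it is a valid unit for mass flow rate.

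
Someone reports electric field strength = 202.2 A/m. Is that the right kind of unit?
No

electric field strength has SI base units: kg * m / (A * s^3)
A/m does NOT reduce to kg * m / (A * s^3); a valid unit for electric field strength would be e.g. V/m.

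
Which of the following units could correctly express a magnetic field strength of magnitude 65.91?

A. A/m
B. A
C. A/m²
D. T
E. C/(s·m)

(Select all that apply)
A, E

magnetic field strength has SI base units: A / m

Checking each option against A / m:
  A. A/m: ✓ matches
  B. A: ✗ does not match
  C. A/m²: ✗ does not match
  D. T: ✗ does not match
  E. C/(s·m): ✓ matches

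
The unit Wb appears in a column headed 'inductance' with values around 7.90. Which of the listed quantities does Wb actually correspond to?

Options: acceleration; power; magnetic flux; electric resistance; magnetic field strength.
magnetic flux

inductance should have units dimensionally equivalent to kg * m^2 / (A^2 * s^2) (e.g. H).
The given unit 'Wb' reduces to kg * m^2 / (A * s^2). Of the listed options, that is the dimensionality of magnetic flux.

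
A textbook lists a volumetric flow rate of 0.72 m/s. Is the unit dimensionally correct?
No

volumetric flow rate has SI base units: m^3 / s
m/s does NOT reduce to m^3 / s; a valid unit for volumetric flow rate would be e.g. m³/s.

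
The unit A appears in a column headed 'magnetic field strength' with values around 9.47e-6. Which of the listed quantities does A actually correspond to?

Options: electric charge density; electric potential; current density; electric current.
electric current

magnetic field strength should have units dimensionally equivalent to A / m (e.g. A/m).
The given unit 'A' reduces to A. Of the listed options, that is the dimensionality of electric current.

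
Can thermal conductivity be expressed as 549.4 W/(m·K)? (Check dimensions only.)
Yes

thermal conductivity has SI base units: kg * m / (s^3 * K)
W/(m·K) reduces to the same SI base units, so it is a valid unit for thermal conductivity.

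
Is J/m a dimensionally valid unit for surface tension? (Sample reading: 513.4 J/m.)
No

surface tension has SI base units: kg / s^2
J/m does NOT reduce to kg / s^2; a valid unit for surface tension would be e.g. N/m.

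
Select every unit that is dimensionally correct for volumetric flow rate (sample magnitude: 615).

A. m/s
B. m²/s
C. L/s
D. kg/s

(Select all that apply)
C

volumetric flow rate has SI base units: m^3 / s

Checking each option against m^3 / s:
  A. m/s: ✗ does not match
  B. m²/s: ✗ does not match
  C. L/s: ✓ matches
  D. kg/s: ✗ does not match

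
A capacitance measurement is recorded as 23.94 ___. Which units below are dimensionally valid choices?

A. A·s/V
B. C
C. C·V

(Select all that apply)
A

capacitance has SI base units: A^2 * s^4 / (kg * m^2)

Checking each option against A^2 * s^4 / (kg * m^2):
  A. A·s/V: ✓ matches
  B. C: ✗ does not match
  C. C·V: ✗ does not match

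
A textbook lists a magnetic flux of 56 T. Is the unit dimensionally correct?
No

magnetic flux has SI base units: kg * m^2 / (A * s^2)
T does NOT reduce to kg * m^2 / (A * s^2); a valid unit for magnetic flux would be e.g. Wb.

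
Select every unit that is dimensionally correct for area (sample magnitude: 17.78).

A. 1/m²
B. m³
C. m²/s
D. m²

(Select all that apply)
D

area has SI base units: m^2

Checking each option against m^2:
  A. 1/m²: ✗ does not match
  B. m³: ✗ does not match
  C. m²/s: ✗ does not match
  D. m²: ✓ matches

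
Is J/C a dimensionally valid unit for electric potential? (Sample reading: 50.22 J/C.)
Yes

electric potential has SI base units: kg * m^2 / (A * s^3)
J/C reduces to the same SI base units, so it is a valid unit for electric potential.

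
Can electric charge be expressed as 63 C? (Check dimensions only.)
Yes

electric charge has SI base units: A * s
C reduces to the same SI base units, so it is a valid unit for electric charge.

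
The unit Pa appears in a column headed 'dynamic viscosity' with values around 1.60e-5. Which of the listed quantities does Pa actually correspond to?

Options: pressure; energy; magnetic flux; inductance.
pressure

dynamic viscosity should have units dimensionally equivalent to kg / (m * s) (e.g. Pa·s).
The given unit 'Pa' reduces to kg / (m * s^2). Of the listed options, that is the dimensionality of pressure.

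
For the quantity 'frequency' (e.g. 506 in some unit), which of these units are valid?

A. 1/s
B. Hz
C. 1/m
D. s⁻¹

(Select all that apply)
A, B, D

frequency has SI base units: 1 / s

Checking each option against 1 / s:
  A. 1/s: ✓ matches
  B. Hz: ✓ matches
  C. 1/m: ✗ does not match
  D. s⁻¹: ✓ matches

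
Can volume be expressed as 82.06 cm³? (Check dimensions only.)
Yes

volume has SI base units: m^3
cm³ reduces to the same SI base units, so it is a valid unit for volume.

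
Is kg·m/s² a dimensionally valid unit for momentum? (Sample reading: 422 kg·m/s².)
No

momentum has SI base units: kg * m / s
kg·m/s² does NOT reduce to kg * m / s; a valid unit for momentum would be e.g. kg·m/s.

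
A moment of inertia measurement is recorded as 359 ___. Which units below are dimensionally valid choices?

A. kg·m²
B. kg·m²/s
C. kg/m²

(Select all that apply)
A

moment of inertia has SI base units: kg * m^2

Checking each option against kg * m^2:
  A. kg·m²: ✓ matches
  B. kg·m²/s: ✗ does not match
  C. kg/m²: ✗ does not match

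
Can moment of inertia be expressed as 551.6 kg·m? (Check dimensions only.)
No

moment of inertia has SI base units: kg * m^2
kg·m does NOT reduce to kg * m^2; a valid unit for moment of inertia would be e.g. kg·m².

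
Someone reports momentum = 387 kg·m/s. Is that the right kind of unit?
Yes

momentum has SI base units: kg * m / s
kg·m/s reduces to the same SI base units, so it is a valid unit for momentum.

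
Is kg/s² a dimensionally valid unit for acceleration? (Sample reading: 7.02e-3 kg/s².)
No

acceleration has SI base units: m / s^2
kg/s² does NOT reduce to m / s^2; a valid unit for acceleration would be e.g. m/s².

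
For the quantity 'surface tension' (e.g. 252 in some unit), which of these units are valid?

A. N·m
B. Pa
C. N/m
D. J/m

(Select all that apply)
C

surface tension has SI base units: kg / s^2

Checking each option against kg / s^2:
  A. N·m: ✗ does not match
  B. Pa: ✗ does not match
  C. N/m: ✓ matches
  D. J/m: ✗ does not match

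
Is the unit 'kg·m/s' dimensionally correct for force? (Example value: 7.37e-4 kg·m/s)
No

force has SI base units: kg * m / s^2
kg·m/s does NOT reduce to kg * m / s^2; a valid unit for force would be e.g. N.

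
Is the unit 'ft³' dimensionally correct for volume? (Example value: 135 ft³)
Yes

volume has SI base units: m^3
ft³ reduces to the same SI base units, so it is a valid unit for volume.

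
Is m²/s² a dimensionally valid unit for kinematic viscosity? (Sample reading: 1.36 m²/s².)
No

kinematic viscosity has SI base units: m^2 / s
m²/s² does NOT reduce to m^2 / s; a valid unit for kinematic viscosity would be e.g. m²/s.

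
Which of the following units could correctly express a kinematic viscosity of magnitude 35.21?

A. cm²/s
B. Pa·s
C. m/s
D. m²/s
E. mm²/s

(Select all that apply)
A, D, E

kinematic viscosity has SI base units: m^2 / s

Checking each option against m^2 / s:
  A. cm²/s: ✓ matches
  B. Pa·s: ✗ does not match
  C. m/s: ✗ does not match
  D. m²/s: ✓ matches
  E. mm²/s: ✓ matches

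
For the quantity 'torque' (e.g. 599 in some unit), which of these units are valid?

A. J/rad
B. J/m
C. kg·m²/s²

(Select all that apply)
A, C

torque has SI base units: kg * m^2 / s^2

Checking each option against kg * m^2 / s^2:
  A. J/rad: ✓ matches
  B. J/m: ✗ does not match
  C. kg·m²/s²: ✓ matches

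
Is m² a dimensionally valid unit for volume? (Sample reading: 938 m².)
No

volume has SI base units: m^3
m² does NOT reduce to m^3; a valid unit for volume would be e.g. m³.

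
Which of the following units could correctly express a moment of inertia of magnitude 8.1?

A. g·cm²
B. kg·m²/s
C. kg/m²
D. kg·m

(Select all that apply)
A

moment of inertia has SI base units: kg * m^2

Checking each option against kg * m^2:
  A. g·cm²: ✓ matches
  B. kg·m²/s: ✗ does not match
  C. kg/m²: ✗ does not match
  D. kg·m: ✗ does not match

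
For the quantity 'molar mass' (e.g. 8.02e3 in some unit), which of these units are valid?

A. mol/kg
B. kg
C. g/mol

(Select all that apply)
C

molar mass has SI base units: kg / mol

Checking each option against kg / mol:
  A. mol/kg: ✗ does not match
  B. kg: ✗ does not match
  C. g/mol: ✓ matches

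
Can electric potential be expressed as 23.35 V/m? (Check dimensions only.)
No

electric potential has SI base units: kg * m^2 / (A * s^3)
V/m does NOT reduce to kg * m^2 / (A * s^3); a valid unit for electric potential would be e.g. V.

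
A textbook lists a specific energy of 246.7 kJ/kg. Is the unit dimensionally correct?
Yes

specific energy has SI base units: m^2 / s^2
kJ/kg reduces to the same SI base units, so it is a valid unit for specific energy.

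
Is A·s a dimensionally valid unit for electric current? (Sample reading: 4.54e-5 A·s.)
No

electric current has SI base units: A
A·s does NOT reduce to A; a valid unit for electric current would be e.g. A.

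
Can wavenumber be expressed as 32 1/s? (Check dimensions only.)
No

wavenumber has SI base units: 1 / m
1/s does NOT reduce to 1 / m; a valid unit for wavenumber would be e.g. 1/m.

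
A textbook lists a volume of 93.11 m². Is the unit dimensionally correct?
No

volume has SI base units: m^3
m² does NOT reduce to m^3; a valid unit for volume would be e.g. m³.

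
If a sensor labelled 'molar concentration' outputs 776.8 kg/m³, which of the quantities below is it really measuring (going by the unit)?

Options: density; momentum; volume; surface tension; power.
density

molar concentration should have units dimensionally equivalent to mol / m^3 (e.g. mol/m³).
The given unit 'kg/m³' reduces to kg / m^3. Of the listed options, that is the dimensionality of density.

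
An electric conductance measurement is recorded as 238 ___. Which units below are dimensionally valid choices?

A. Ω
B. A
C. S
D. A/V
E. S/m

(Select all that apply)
C, D

electric conductance has SI base units: A^2 * s^3 / (kg * m^2)

Checking each option against A^2 * s^3 / (kg * m^2):
  A. Ω: ✗ does not match
  B. A: ✗ does not match
  C. S: ✓ matches
  D. A/V: ✓ matches
  E. S/m: ✗ does not match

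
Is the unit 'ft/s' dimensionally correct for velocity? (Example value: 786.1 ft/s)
Yes

velocity has SI base units: m / s
ft/s reduces to the same SI base units, so it is a valid unit for velocity.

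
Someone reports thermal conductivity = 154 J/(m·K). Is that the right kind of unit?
No

thermal conductivity has SI base units: kg * m / (s^3 * K)
J/(m·K) does NOT reduce to kg * m / (s^3 * K); a valid unit for thermal conductivity would be e.g. W/(m·K).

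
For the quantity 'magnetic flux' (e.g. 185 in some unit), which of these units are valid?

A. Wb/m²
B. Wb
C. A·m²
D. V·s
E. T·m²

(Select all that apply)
B, D, E

magnetic flux has SI base units: kg * m^2 / (A * s^2)

Checking each option against kg * m^2 / (A * s^2):
  A. Wb/m²: ✗ does not match
  B. Wb: ✓ matches
  C. A·m²: ✗ does not match
  D. V·s: ✓ matches
  E. T·m²: ✓ matches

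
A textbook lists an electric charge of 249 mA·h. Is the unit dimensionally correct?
Yes

electric charge has SI base units: A * s
mA·h reduces to the same SI base units, so it is a valid unit for electric charge.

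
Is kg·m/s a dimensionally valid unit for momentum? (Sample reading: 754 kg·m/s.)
Yes

momentum has SI base units: kg * m / s
kg·m/s reduces to the same SI base units, so it is a valid unit for momentum.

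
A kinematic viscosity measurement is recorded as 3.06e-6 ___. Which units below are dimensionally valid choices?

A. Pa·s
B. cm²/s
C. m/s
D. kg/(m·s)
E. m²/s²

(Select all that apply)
B

kinematic viscosity has SI base units: m^2 / s

Checking each option against m^2 / s:
  A. Pa·s: ✗ does not match
  B. cm²/s: ✓ matches
  C. m/s: ✗ does not match
  D. kg/(m·s): ✗ does not match
  E. m²/s²: ✗ does not match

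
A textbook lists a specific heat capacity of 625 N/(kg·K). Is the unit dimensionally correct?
No

specific heat capacity has SI base units: m^2 / (s^2 * K)
N/(kg·K) does NOT reduce to m^2 / (s^2 * K); a valid unit for specific heat capacity would be e.g. J/(kg·K).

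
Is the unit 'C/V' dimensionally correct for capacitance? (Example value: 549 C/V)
Yes

capacitance has SI base units: A^2 * s^4 / (kg * m^2)
C/V reduces to the same SI base units, so it is a valid unit for capacitance.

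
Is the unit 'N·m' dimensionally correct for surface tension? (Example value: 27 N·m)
No

surface tension has SI base units: kg / s^2
N·m does NOT reduce to kg / s^2; a valid unit for surface tension would be e.g. N/m.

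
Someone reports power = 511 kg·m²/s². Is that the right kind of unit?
No

power has SI base units: kg * m^2 / s^3
kg·m²/s² does NOT reduce to kg * m^2 / s^3; a valid unit for power would be e.g. W.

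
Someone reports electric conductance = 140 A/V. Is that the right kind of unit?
Yes

electric conductance has SI base units: A^2 * s^3 / (kg * m^2)
A/V reduces to the same SI base units, so it is a valid unit for electric conductance.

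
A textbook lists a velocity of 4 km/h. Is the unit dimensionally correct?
Yes

velocity has SI base units: m / s
km/h reduces to the same SI base units, so it is a valid unit for velocity.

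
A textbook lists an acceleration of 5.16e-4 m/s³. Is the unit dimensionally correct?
No

acceleration has SI base units: m / s^2
m/s³ does NOT reduce to m / s^2; a valid unit for acceleration would be e.g. m/s².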